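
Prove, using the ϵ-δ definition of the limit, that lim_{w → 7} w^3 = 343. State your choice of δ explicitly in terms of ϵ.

δ = min(1, ϵ/169)

Fix ϵ > 0. We seek δ > 0 with 0 < |w − 7| < δ ⇒ |w^3 − 343| < ϵ.
Factor: w^3 − 343 = (w − 7)(w^2 + 7w + 49), so |w^3 − 343| = |w − 7|·|w^2 + 7w + 49|.
Impose δ ≤ 1 so that |w| < 8; then |w^2 + 7w + 49| ≤ 169.
Hence |w^3 − 343| ≤ 169|w − 7|, which is < ϵ once |w − 7| < ϵ/169.
Take δ = min(1, ϵ/169). If 0 < |w − 7| < δ then both bounds hold and |w^3 − 343| ≤ 169|w − 7| < 169·(ϵ/169) = ϵ.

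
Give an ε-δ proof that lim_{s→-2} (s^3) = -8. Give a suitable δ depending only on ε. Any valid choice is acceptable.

δ = min(2, ε/28)

Suppose ε > 0. We seek δ > 0 with 0 < |s + 2| < δ ⇒ |s^3 + 8| < ε.
Factor: s^3 + 8 = (s + 2)(s^2 - 2s + 4), so |s^3 + 8| = |s + 2|·|s^2 - 2s + 4|.
Impose δ ≤ 2 so that |s| < 4; then |s^2 - 2s + 4| ≤ 28.
Hence |s^3 + 8| ≤ 28|s + 2|, which is < ε once |s + 2| < ε/28.
Take δ = min(2, ε/28). If 0 < |s + 2| < δ then both bounds hold and |s^3 + 8| ≤ 28|s + 2| < 28·(ε/28) = ε.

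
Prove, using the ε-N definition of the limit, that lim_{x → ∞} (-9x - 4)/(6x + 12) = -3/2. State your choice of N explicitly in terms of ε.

N = (7/3)/ε

Let ε > 0. We seek N > 0 such that x > N implies |(-9x - 4)/(6x + 12) + 3/2| < ε.
(-9x - 4)/(6x + 12) + 3/2 = (6(-9x - 4) − (-9)(6x + 12)) / (6(6x + 12)) = 84/(6(6x + 12)).
For x > 0 we have 6x + 12 > 6x, so |(-9x - 4)/(6x + 12) + 3/2| = 84/(6(6x + 12)) < 84/(6·6x) = (7/3)/x.
Thus |(-9x - 4)/(6x + 12) + 3/2| < ε whenever x > (7/3)/ε.
Take N = (7/3)/ε. If x > N then |(-9x - 4)/(6x + 12) + 3/2| < (7/3)/x < ε.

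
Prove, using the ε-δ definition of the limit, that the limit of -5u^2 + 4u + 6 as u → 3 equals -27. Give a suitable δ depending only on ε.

Let ε > 0. We want δ > 0 such that 0 < |u − 3| < δ implies |(-5u^2 + 4u + 6) + 27| < ε.
(-5u^2 + 4u + 6) + 27 = -5u^2 + 4u + 33 = (u − 3)(-5u - 11).
So |(-5u^2 + 4u + 6) + 27| = |u − 3|·|-5u - 11|.
Require δ ≤ 1. Then |u − 3| < 1 gives |u| < 4, and by the triangle inequality |-5u - 11| ≤ 5·4 + 11 = 31.
Hence |(-5u^2 + 4u + 6) + 27| ≤ 31|u − 3| < ε provided |u − 3| < ε/31.
Choosing δ = min(1, ε/31) ensures both conditions, hence |(-5u^2 + 4u + 6) + 27| < ε.

δ = min(1, ε/31)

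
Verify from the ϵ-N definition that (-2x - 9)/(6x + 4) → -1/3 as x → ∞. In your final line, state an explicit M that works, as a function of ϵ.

M = (23/18)/ϵ

Suppose ϵ > 0. We seek M > 0 such that x > M implies |(-2x - 9)/(6x + 4) + 1/3| < ϵ.
(-2x - 9)/(6x + 4) + 1/3 = (6(-2x - 9) − (-2)(6x + 4)) / (6(6x + 4)) = -46/(6(6x + 4)).
For x > 0 we have 6x + 4 > 6x, so |(-2x - 9)/(6x + 4) + 1/3| = 46/(6(6x + 4)) < 46/(6·6x) = (23/18)/x.
Thus |(-2x - 9)/(6x + 4) + 1/3| < ϵ whenever x > (23/18)/ϵ.
Take M = (23/18)/ϵ. If x > M then |(-2x - 9)/(6x + 4) + 1/3| < (23/18)/x < ϵ.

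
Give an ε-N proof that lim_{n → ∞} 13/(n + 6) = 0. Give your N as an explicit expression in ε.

N = 13/ε

Let ε > 0 be given. For n ≥ 1, |13/(n + 6) − 0| = 13/(n + 6) ≤ 13/n.
We need 13/n < ε, i.e. n > 13/ε.
Take N = 13/ε. If n > N then |13/(n + 6)| ≤ 13/n < ε.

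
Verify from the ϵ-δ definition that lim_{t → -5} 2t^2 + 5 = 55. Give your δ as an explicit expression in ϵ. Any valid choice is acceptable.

δ = min(2, ϵ/24)

Let ϵ > 0. We want δ > 0 such that 0 < |t + 5| < δ implies |(2t^2 + 5) − 55| < ϵ.
(2t^2 + 5) − 55 = 2t^2 - 50 = (t + 5)(2t - 10).
So |(2t^2 + 5) − 55| = |t + 5|·|2t - 10|.
Assume first that |t + 5| < 2, so |t| < 7. Then |2t - 10| ≤ 2·7 + 10 = 24.
Hence |(2t^2 + 5) − 55| ≤ 24|t + 5| < ϵ provided |t + 5| < ϵ/24.
Choosing δ = min(2, ϵ/24) ensures both conditions, hence |(2t^2 + 5) − 55| < ϵ.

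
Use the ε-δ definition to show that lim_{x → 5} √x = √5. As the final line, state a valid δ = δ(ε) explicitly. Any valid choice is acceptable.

δ = min(5, √5·ε)

Fix ε > 0. We want δ > 0 such that 0 < |x − 5| < δ implies |√x − √5| < ε.
Multiplying by the conjugate, |√x − √5| = |x − 5|/(√x + √5).
Restrict δ ≤ 5 so that |x − 5| < 5 forces x > 0, and then √x + √5 > √5.
Hence |√x − √5| < |x − 5|/√5, which is < ε once |x − 5| < √5·ε.
Take δ = min(5, √5·ε). If 0 < |x − 5| < δ then x > 0 and |√x − √5| < |x − 5|/√5 < ε.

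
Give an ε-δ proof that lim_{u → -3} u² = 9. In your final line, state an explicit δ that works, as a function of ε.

Let ε > 0 be given. We seek δ > 0 with 0 < |u + 3| < δ ⇒ |u² − 9| < ε.
Factor: u² − 9 = (u + 3)(u - 3), so |u² − 9| = |u + 3|·|u - 3|.
Restrict δ ≤ 1. Then |u + 3| < 1 gives |u| < 4, so by the triangle inequality |u - 3| ≤ 4 + 3 = 7.
Hence |u² − 9| ≤ 7|u + 3|, which is < ε once |u + 3| < ε/7.
Take δ = min(1, ε/7). If 0 < |u + 3| < δ then both bounds hold and |u² − 9| ≤ 7|u + 3| < 7·(ε/7) = ε.

δ = min(1, ε/7)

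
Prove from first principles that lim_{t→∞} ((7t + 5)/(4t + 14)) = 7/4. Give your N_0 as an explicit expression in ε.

N_0 = (39/8)/ε

Let ε > 0. We seek N_0 > 0 such that t > N_0 implies |(7t + 5)/(4t + 14) − (7/4)| < ε.
(7t + 5)/(4t + 14) − (7/4) = (4(7t + 5) − 7(4t + 14)) / (4(4t + 14)) = -78/(4(4t + 14)).
For t > 0 we have 4t + 14 > 4t, so |(7t + 5)/(4t + 14) − (7/4)| = 78/(4(4t + 14)) < 78/(4·4t) = (39/8)/t.
Thus |(7t + 5)/(4t + 14) − (7/4)| < ε whenever t > (39/8)/ε.
Take N_0 = (39/8)/ε. If t > N_0 then |(7t + 5)/(4t + 14) − (7/4)| < (39/8)/t < ε.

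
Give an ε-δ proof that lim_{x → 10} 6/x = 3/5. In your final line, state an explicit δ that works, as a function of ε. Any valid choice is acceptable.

δ = min(5, (25/3)ε)

Suppose ε > 0. We seek δ > 0 such that 0 < |x − 10| < δ implies |6/x − (3/5)| < ε.
|6/x − (3/5)| = 6·|10 − x|/(10·|x|) = 6|x − 10|/(10|x|).
Require δ ≤ 5 so that |x| > 10 − 5 = 5, hence 10|x| > 50.
Then |6/x − (3/5)| < 6|x − 10|/50, which is < ε when |x − 10| < (25/3)ε.
Take δ = min(5, (25/3)ε). Then 0 < |x − 10| < δ gives both |x − 10| < 5 and |x − 10| < (25/3)ε, so |6/x − (3/5)| < ε.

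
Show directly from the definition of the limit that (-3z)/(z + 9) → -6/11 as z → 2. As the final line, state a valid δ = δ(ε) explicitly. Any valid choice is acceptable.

Fix ε > 0. We want δ > 0 with 0 < |z − 2| < δ ⇒ |(-3z)/(z + 9) + 6/11| < ε.
Combining over a common denominator, (-3z)/(z + 9) + 6/11 = [(-3z)·11 − (-6)·(z + 9)] / [11·(z + 9)] = -27(z − 2) / (11(z + 9)).
So |(-3z)/(z + 9) + 6/11| = 27|z − 2| / (11·|z + 9|).
Restrict δ ≤ 11/2. Then |z − 2| < 11/2 gives |z + 9| = |(z − 2) + 11| ≥ 11 − 11/2 = 11/2.
Hence |(-3z)/(z + 9) + 6/11| < 27|z − 2|/(11·(11/2)) = (54/121)|z − 2|, which is < ε once |z − 2| < (121/54)ε.
Take δ = min(11/2, (121/54)ε). Then 0 < |z − 2| < δ forces both bounds, so |(-3z)/(z + 9) + 6/11| < ε.

δ = min(11/2, (121/54)ε)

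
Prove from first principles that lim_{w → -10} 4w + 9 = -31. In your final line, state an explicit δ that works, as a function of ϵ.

Let ϵ > 0. We need δ > 0 so that 0 < |w + 10| < δ implies |(4w + 9) + 31| < ϵ.
|(4w + 9) + 31| = |4w + 40| = 4|w + 10|.
So 4|w + 10| < ϵ exactly when |w + 10| < ϵ/4.
Choosing δ = ϵ/4 gives |(4w + 9) + 31| = 4|w + 10| < ϵ whenever |w + 10| < δ.

δ = ϵ/4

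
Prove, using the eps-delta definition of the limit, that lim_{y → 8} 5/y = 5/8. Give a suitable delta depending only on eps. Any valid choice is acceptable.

Let eps > 0 be given. We seek delta > 0 such that 0 < |y − 8| < delta implies |5/y − (5/8)| < eps.
|5/y − (5/8)| = 5·|8 − y|/(8·|y|) = 5|y − 8|/(8|y|).
Restrict delta ≤ 4. Then |y − 8| < 4 gives |y| > 4, so 8|y| > 32.
Then |5/y − (5/8)| < 5|y − 8|/32, which is < eps when |y − 8| < (32/5)eps.
Take delta = min(4, (32/5)eps). Then 0 < |y − 8| < delta gives both |y − 8| < 4 and |y − 8| < (32/5)eps, so |5/y − (5/8)| < eps.

delta = min(4, (32/5)eps)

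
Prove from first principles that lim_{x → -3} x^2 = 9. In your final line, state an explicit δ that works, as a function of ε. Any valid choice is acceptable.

δ = min(1, ε/7)

Let ε > 0. We seek δ > 0 with 0 < |x + 3| < δ ⇒ |x^2 − 9| < ε.
Factor: x^2 − 9 = (x + 3)(x - 3), so |x^2 − 9| = |x + 3|·|x - 3|.
Impose δ ≤ 1 so that |x| < 4; then |x - 3| ≤ 7.
Hence |x^2 − 9| ≤ 7|x + 3|, which is < ε once |x + 3| < ε/7.
Take δ = min(1, ε/7). If 0 < |x + 3| < δ then both bounds hold and |x^2 − 9| ≤ 7|x + 3| < 7·(ε/7) = ε.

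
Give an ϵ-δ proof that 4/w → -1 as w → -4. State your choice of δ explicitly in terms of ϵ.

Fix ϵ > 0. We seek δ > 0 such that 0 < |w + 4| < δ implies |4/w + 1| < ϵ.
|4/w + 1| = 4·|-4 − w|/(4·|w|) = 4|w + 4|/(4|w|).
Restrict δ ≤ 2. Then |w + 4| < 2 gives |w| > 2, so 4|w| > 8.
Then |4/w + 1| < 4|w + 4|/8, which is < ϵ when |w + 4| < 2ϵ.
Take δ = min(2, 2ϵ). Then 0 < |w + 4| < δ gives both |w + 4| < 2 and |w + 4| < 2ϵ, so |4/w + 1| < ϵ.

δ = min(2, 2ϵ)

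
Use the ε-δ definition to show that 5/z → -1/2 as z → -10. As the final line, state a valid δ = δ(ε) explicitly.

δ = min(5, 10ε)

Let ε > 0 be given. We seek δ > 0 such that 0 < |z + 10| < δ implies |5/z + 1/2| < ε.
|5/z + 1/2| = 5·|-10 − z|/(10·|z|) = 5|z + 10|/(10|z|).
Require δ ≤ 5 so that |z| > 10 − 5 = 5, hence 10|z| > 50.
Then |5/z + 1/2| < 5|z + 10|/50, which is < ε when |z + 10| < 10ε.
Take δ = min(5, 10ε). Then 0 < |z + 10| < δ gives both |z + 10| < 5 and |z + 10| < 10ε, so |5/z + 1/2| < ε.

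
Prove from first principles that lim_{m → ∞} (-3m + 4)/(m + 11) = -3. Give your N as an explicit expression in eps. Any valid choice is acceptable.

Let eps > 0. For m ≥ 1, |(-3m + 4)/(m + 11) + 3| = |37|/((m + 11)) = 37/((m + 11)).
Since m + 11 ≥ m for m ≥ 1, this is ≤ 37/(m) = 37/m.
So |(-3m + 4)/(m + 11) + 3| < eps whenever m > 37/eps.
Take N = 37/eps. If m > N then |(-3m + 4)/(m + 11) + 3| ≤ 37/m < eps.

N = 37/eps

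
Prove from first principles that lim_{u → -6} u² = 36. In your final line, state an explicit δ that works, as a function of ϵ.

δ = min(1, ϵ/13)

Let ϵ > 0 be given. We seek δ > 0 with 0 < |u + 6| < δ ⇒ |u² − 36| < ϵ.
Factor: u² − 36 = (u + 6)(u - 6), so |u² − 36| = |u + 6|·|u - 6|.
Impose δ ≤ 1 so that |u| < 7; then |u - 6| ≤ 13.
Hence |u² − 36| ≤ 13|u + 6|, which is < ϵ once |u + 6| < ϵ/13.
Take δ = min(1, ϵ/13). If 0 < |u + 6| < δ then both bounds hold and |u² − 36| ≤ 13|u + 6| < 13·(ϵ/13) = ϵ.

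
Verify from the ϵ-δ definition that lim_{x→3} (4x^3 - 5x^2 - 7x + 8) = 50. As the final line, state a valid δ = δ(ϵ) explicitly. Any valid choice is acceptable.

δ = min(1, ϵ/106)

Let ϵ > 0. We want δ > 0 such that 0 < |x − 3| < δ implies |(4x^3 - 5x^2 - 7x + 8) − 50| < ϵ.
(4x^3 - 5x^2 - 7x + 8) − 50 = 4x^3 - 5x^2 - 7x - 42 = (x − 3)(4x^2 + 7x + 14).
So |(4x^3 - 5x^2 - 7x + 8) − 50| = |x − 3|·|4x^2 + 7x + 14|.
Assume first that |x − 3| < 1, so |x| < 4. Then |4x^2 + 7x + 14| ≤ 4·4^2 + 7·4 + 14 = 106.
Hence |(4x^3 - 5x^2 - 7x + 8) − 50| ≤ 106|x − 3| < ϵ provided |x − 3| < ϵ/106.
Take δ = min(1, ϵ/106). Then 0 < |x − 3| < δ gives both |x − 3| < 1 and |x − 3| < ϵ/106, so |(4x^3 - 5x^2 - 7x + 8) − 50| < ϵ.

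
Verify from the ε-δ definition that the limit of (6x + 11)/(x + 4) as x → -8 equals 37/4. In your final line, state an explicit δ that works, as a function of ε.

Let ε > 0 be given. We want δ > 0 with 0 < |x + 8| < δ ⇒ |(6x + 11)/(x + 4) − (37/4)| < ε.
Combining over a common denominator, (6x + 11)/(x + 4) − (37/4) = [(6x + 11)·(-4) − (-37)·(x + 4)] / [(-4)·(x + 4)] = 13(x + 8) / ((-4)(x + 4)).
So |(6x + 11)/(x + 4) − (37/4)| = 13|x + 8| / (4·|x + 4|).
Restrict δ ≤ 2. Then |x + 8| < 2 gives |x + 4| = |(x + 8) + (-4)| ≥ 4 − 2 = 2.
Hence |(6x + 11)/(x + 4) − (37/4)| < 13|x + 8|/(4·2) = (13/8)|x + 8|, which is < ε once |x + 8| < (8/13)ε.
Take δ = min(2, (8/13)ε). Then 0 < |x + 8| < δ forces both bounds, so |(6x + 11)/(x + 4) − (37/4)| < ε.

δ = min(2, (8/13)ε)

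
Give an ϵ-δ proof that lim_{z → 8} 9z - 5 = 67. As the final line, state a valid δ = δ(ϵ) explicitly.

Fix ϵ > 0. We need δ > 0 so that 0 < |z − 8| < δ implies |(9z - 5) − 67| < ϵ.
|(9z - 5) − 67| = |9z - 72| = 9|z − 8|.
So 9|z − 8| < ϵ exactly when |z − 8| < ϵ/9.
Take δ = ϵ/9. If 0 < |z − 8| < δ then |(9z - 5) − 67| = 9|z − 8| < 9·(ϵ/9) = ϵ.

δ = ϵ/9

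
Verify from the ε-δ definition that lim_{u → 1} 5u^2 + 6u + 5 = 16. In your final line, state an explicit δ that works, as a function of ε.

Let ε > 0. We want δ > 0 such that 0 < |u − 1| < δ implies |(5u^2 + 6u + 5) − 16| < ε.
(5u^2 + 6u + 5) − 16 = 5u^2 + 6u - 11 = (u − 1)(5u + 11).
So |(5u^2 + 6u + 5) − 16| = |u − 1|·|5u + 11|.
Assume first that |u − 1| < 1, so |u| < 2. Then |5u + 11| ≤ 5·2 + 11 = 21.
Hence |(5u^2 + 6u + 5) − 16| ≤ 21|u − 1| < ε provided |u − 1| < ε/21.
Choosing δ = min(1, ε/21) ensures both conditions, hence |(5u^2 + 6u + 5) − 16| < ε.

δ = min(1, ε/21)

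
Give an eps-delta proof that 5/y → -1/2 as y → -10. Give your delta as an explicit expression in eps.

delta = min(5, 10eps)

Suppose eps > 0. We seek delta > 0 such that 0 < |y + 10| < delta implies |5/y + 1/2| < eps.
|5/y + 1/2| = 5·|-10 − y|/(10·|y|) = 5|y + 10|/(10|y|).
Require delta ≤ 5 so that |y| > 10 − 5 = 5, hence 10|y| > 50.
Then |5/y + 1/2| < 5|y + 10|/50, which is < eps when |y + 10| < 10eps.
Take delta = min(5, 10eps). Then 0 < |y + 10| < delta gives both |y + 10| < 5 and |y + 10| < 10eps, so |5/y + 1/2| < eps.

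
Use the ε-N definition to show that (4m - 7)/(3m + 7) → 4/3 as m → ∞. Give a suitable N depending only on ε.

Suppose ε > 0. For m ≥ 1, |(4m - 7)/(3m + 7) − (4/3)| = |-49|/(3(3m + 7)) = 49/(3(3m + 7)).
Since 3m + 7 ≥ 3m for m ≥ 1, this is ≤ 49/(3·3m) = (49/9)/m.
So |(4m - 7)/(3m + 7) − (4/3)| < ε whenever m > (49/9)/ε.
Take N = (49/9)/ε. If m > N then |(4m - 7)/(3m + 7) − (4/3)| ≤ (49/9)/m < ε.

N = (49/9)/ε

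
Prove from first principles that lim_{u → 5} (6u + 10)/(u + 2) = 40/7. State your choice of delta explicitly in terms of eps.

Let eps > 0. We want delta > 0 with 0 < |u − 5| < delta ⇒ |(6u + 10)/(u + 2) − (40/7)| < eps.
Combining over a common denominator, (6u + 10)/(u + 2) − (40/7) = [(6u + 10)·7 − 40·(u + 2)] / [7·(u + 2)] = 2(u − 5) / (7(u + 2)).
So |(6u + 10)/(u + 2) − (40/7)| = 2|u − 5| / (7·|u + 2|).
Restrict delta ≤ 7/2. Then |u − 5| < 7/2 gives |u + 2| = |(u − 5) + 7| ≥ 7 − 7/2 = 7/2.
Hence |(6u + 10)/(u + 2) − (40/7)| < 2|u − 5|/(7·(7/2)) = (4/49)|u − 5|, which is < eps once |u − 5| < (49/4)eps.
Take delta = min(7/2, (49/4)eps). Then 0 < |u − 5| < delta forces both bounds, so |(6u + 10)/(u + 2) − (40/7)| < eps.

delta = min(7/2, (49/4)eps)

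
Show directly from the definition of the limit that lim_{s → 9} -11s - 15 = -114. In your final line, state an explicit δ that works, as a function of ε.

Fix ε > 0. We need δ > 0 so that 0 < |s − 9| < δ implies |(-11s - 15) + 114| < ε.
Since (-11s - 15) + 114 = -11(s − 9), we have |(-11s - 15) + 114| = 11|s − 9|.
So 11|s − 9| < ε exactly when |s − 9| < ε/11.
Take δ = ε/11. If 0 < |s − 9| < δ then |(-11s - 15) + 114| = 11|s − 9| < 11·(ε/11) = ε.

δ = ε/11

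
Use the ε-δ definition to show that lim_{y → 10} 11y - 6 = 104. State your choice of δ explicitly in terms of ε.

δ = ε/11

Fix ε > 0. We need δ > 0 so that 0 < |y − 10| < δ implies |(11y - 6) − 104| < ε.
|(11y - 6) − 104| = |11y - 110| = 11|y − 10|.
So 11|y − 10| < ε exactly when |y − 10| < ε/11.
Take δ = ε/11. If 0 < |y − 10| < δ then |(11y - 6) − 104| = 11|y − 10| < 11·(ε/11) = ε.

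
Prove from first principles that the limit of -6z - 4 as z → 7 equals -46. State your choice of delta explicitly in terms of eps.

delta = eps/6

Fix eps > 0. We need delta > 0 so that 0 < |z − 7| < delta implies |(-6z - 4) + 46| < eps.
Since (-6z - 4) + 46 = -6(z − 7), we have |(-6z - 4) + 46| = 6|z − 7|.
So 6|z − 7| < eps exactly when |z − 7| < eps/6.
Choosing delta = eps/6 gives |(-6z - 4) + 46| = 6|z − 7| < eps whenever |z − 7| < delta.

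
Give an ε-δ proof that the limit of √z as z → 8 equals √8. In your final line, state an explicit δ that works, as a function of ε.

δ = min(8, √8·ε)

Fix ε > 0. We want δ > 0 such that 0 < |z − 8| < δ implies |√z − √8| < ε.
Multiplying by the conjugate, |√z − √8| = |z − 8|/(√z + √8).
Restrict δ ≤ 8 so that |z − 8| < 8 forces z > 0, and then √z + √8 > √8.
Hence |√z − √8| < |z − 8|/√8, which is < ε once |z − 8| < √8·ε.
Take δ = min(8, √8·ε). If 0 < |z − 8| < δ then z > 0 and |√z − √8| < |z − 8|/√8 < ε.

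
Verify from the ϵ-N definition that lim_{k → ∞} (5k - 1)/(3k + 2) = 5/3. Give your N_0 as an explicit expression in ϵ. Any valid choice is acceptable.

Fix ϵ > 0. For k ≥ 1, |(5k - 1)/(3k + 2) − (5/3)| = |-13|/(3(3k + 2)) = 13/(3(3k + 2)).
Since 3k + 2 ≥ 3k for k ≥ 1, this is ≤ 13/(3·3k) = (13/9)/k.
So |(5k - 1)/(3k + 2) − (5/3)| < ϵ whenever k > (13/9)/ϵ.
Take N_0 = (13/9)/ϵ. If k > N_0 then |(5k - 1)/(3k + 2) − (5/3)| ≤ (13/9)/k < ϵ.

N_0 = (13/9)/ϵ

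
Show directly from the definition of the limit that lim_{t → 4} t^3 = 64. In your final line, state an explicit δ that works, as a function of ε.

δ = min(1, ε/61)

Let ε > 0 be given. We seek δ > 0 with 0 < |t − 4| < δ ⇒ |t^3 − 64| < ε.
Factor: t^3 − 64 = (t − 4)(t^2 + 4t + 16), so |t^3 − 64| = |t − 4|·|t^2 + 4t + 16|.
Impose δ ≤ 1 so that |t| < 5; then |t^2 + 4t + 16| ≤ 61.
Hence |t^3 − 64| ≤ 61|t − 4|, which is < ε once |t − 4| < ε/61.
Take δ = min(1, ε/61). If 0 < |t − 4| < δ then both bounds hold and |t^3 − 64| ≤ 61|t − 4| < 61·(ε/61) = ε.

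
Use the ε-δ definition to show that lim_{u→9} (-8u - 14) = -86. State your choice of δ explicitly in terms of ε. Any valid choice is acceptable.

Let ε > 0 be given. We need δ > 0 so that 0 < |u − 9| < δ implies |(-8u - 14) + 86| < ε.
Since (-8u - 14) + 86 = -8(u − 9), we have |(-8u - 14) + 86| = 8|u − 9|.
So 8|u − 9| < ε exactly when |u − 9| < ε/8.
Choosing δ = ε/8 gives |(-8u - 14) + 86| = 8|u − 9| < ε whenever |u − 9| < δ.

δ = ε/8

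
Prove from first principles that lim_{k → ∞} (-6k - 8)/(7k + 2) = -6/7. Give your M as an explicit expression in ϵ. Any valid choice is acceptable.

M = (44/49)/ϵ

Let ϵ > 0 be given. For k ≥ 1, |(-6k - 8)/(7k + 2) + 6/7| = |-44|/(7(7k + 2)) = 44/(7(7k + 2)).
Since 7k + 2 ≥ 7k for k ≥ 1, this is ≤ 44/(7·7k) = (44/49)/k.
So |(-6k - 8)/(7k + 2) + 6/7| < ϵ whenever k > (44/49)/ϵ.
Take M = (44/49)/ϵ. If k > M then |(-6k - 8)/(7k + 2) + 6/7| ≤ (44/49)/k < ϵ.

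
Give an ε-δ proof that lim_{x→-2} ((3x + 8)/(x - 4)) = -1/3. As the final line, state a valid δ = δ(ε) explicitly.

Let ε > 0 be given. We want δ > 0 with 0 < |x + 2| < δ ⇒ |(3x + 8)/(x - 4) + 1/3| < ε.
Combining over a common denominator, (3x + 8)/(x - 4) + 1/3 = [(3x + 8)·(-6) − 2·(x - 4)] / [(-6)·(x - 4)] = -20(x + 2) / ((-6)(x - 4)).
So |(3x + 8)/(x - 4) + 1/3| = 20|x + 2| / (6·|x − 4|).
Require δ ≤ 3, so |x − 4| ≥ |-6| − |x + 2| > 6 − 3 = 3.
Hence |(3x + 8)/(x - 4) + 1/3| < 20|x + 2|/(6·3) = (10/9)|x + 2|, which is < ε once |x + 2| < (9/10)ε.
Take δ = min(3, (9/10)ε). Then 0 < |x + 2| < δ forces both bounds, so |(3x + 8)/(x - 4) + 1/3| < ε.

δ = min(3, (9/10)ε)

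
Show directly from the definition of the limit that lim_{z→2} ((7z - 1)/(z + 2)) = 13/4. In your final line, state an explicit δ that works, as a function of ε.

δ = min(2, (8/15)ε)

Let ε > 0 be given. We want δ > 0 with 0 < |z − 2| < δ ⇒ |(7z - 1)/(z + 2) − (13/4)| < ε.
Combining over a common denominator, (7z - 1)/(z + 2) − (13/4) = [(7z - 1)·4 − 13·(z + 2)] / [4·(z + 2)] = 15(z − 2) / (4(z + 2)).
So |(7z - 1)/(z + 2) − (13/4)| = 15|z − 2| / (4·|z + 2|).
Restrict δ ≤ 2. Then |z − 2| < 2 gives |z + 2| = |(z − 2) + 4| ≥ 4 − 2 = 2.
Hence |(7z - 1)/(z + 2) − (13/4)| < 15|z − 2|/(4·2) = (15/8)|z − 2|, which is < ε once |z − 2| < (8/15)ε.
Take δ = min(2, (8/15)ε). Then 0 < |z − 2| < δ forces both bounds, so |(7z - 1)/(z + 2) − (13/4)| < ε.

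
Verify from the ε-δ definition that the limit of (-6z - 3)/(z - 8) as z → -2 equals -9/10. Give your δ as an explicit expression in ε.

δ = min(5, (50/51)ε)

Let ε > 0 be given. We want δ > 0 with 0 < |z + 2| < δ ⇒ |(-6z - 3)/(z - 8) + 9/10| < ε.
Combining over a common denominator, (-6z - 3)/(z - 8) + 9/10 = [(-6z - 3)·(-10) − 9·(z - 8)] / [(-10)·(z - 8)] = 51(z + 2) / ((-10)(z - 8)).
So |(-6z - 3)/(z - 8) + 9/10| = 51|z + 2| / (10·|z − 8|).
Restrict δ ≤ 5. Then |z + 2| < 5 gives |z − 8| = |(z + 2) + (-10)| ≥ 10 − 5 = 5.
Hence |(-6z - 3)/(z - 8) + 9/10| < 51|z + 2|/(10·5) = (51/50)|z + 2|, which is < ε once |z + 2| < (50/51)ε.
Take δ = min(5, (50/51)ε). Then 0 < |z + 2| < δ forces both bounds, so |(-6z - 3)/(z - 8) + 9/10| < ε.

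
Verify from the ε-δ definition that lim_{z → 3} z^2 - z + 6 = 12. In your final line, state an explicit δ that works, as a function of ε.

δ = min(2, ε/7)

Let ε > 0 be given. We want δ > 0 such that 0 < |z − 3| < δ implies |(z^2 - z + 6) − 12| < ε.
(z^2 - z + 6) − 12 = z^2 - z - 6 = (z − 3)(z + 2).
So |(z^2 - z + 6) − 12| = |z − 3|·|z + 2|.
Assume first that |z − 3| < 2, so |z| < 5. Then |z + 2| ≤ 5 + 2 = 7.
Hence |(z^2 - z + 6) − 12| ≤ 7|z − 3| < ε provided |z − 3| < ε/7.
Choosing δ = min(2, ε/7) ensures both conditions, hence |(z^2 - z + 6) − 12| < ε.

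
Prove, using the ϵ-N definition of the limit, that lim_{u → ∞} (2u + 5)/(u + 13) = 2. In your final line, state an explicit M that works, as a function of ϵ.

Let ϵ > 0. We seek M > 0 such that u > M implies |(2u + 5)/(u + 13) − 2| < ϵ.
(2u + 5)/(u + 13) − 2 = ((2u + 5) − 2(u + 13)) / ((u + 13)) = -21/((u + 13)).
For u > 0 we have u + 13 > u, so |(2u + 5)/(u + 13) − 2| = 21/((u + 13)) < 21/(u) = 21/u.
Thus |(2u + 5)/(u + 13) − 2| < ϵ whenever u > 21/ϵ.
Take M = 21/ϵ. If u > M then |(2u + 5)/(u + 13) − 2| < 21/u < ϵ.

M = 21/ϵ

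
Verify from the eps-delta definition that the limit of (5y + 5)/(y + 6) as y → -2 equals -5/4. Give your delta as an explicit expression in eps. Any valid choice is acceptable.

Let eps > 0. We want delta > 0 with 0 < |y + 2| < delta ⇒ |(5y + 5)/(y + 6) + 5/4| < eps.
Combining over a common denominator, (5y + 5)/(y + 6) + 5/4 = [(5y + 5)·4 − (-5)·(y + 6)] / [4·(y + 6)] = 25(y + 2) / (4(y + 6)).
So |(5y + 5)/(y + 6) + 5/4| = 25|y + 2| / (4·|y + 6|).
Restrict delta ≤ 2. Then |y + 2| < 2 gives |y + 6| = |(y + 2) + 4| ≥ 4 − 2 = 2.
Hence |(5y + 5)/(y + 6) + 5/4| < 25|y + 2|/(4·2) = (25/8)|y + 2|, which is < eps once |y + 2| < (8/25)eps.
Take delta = min(2, (8/25)eps). Then 0 < |y + 2| < delta forces both bounds, so |(5y + 5)/(y + 6) + 5/4| < eps.

delta = min(2, (8/25)eps)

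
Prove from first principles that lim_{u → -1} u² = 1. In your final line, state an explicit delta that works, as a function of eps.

delta = min(1, eps/3)

Let eps > 0. We seek delta > 0 with 0 < |u + 1| < delta ⇒ |u² − 1| < eps.
Factor: u² − 1 = (u + 1)(u - 1), so |u² − 1| = |u + 1|·|u - 1|.
Restrict delta ≤ 1. Then |u + 1| < 1 gives |u| < 2, so by the triangle inequality |u - 1| ≤ 2 + 1 = 3.
Hence |u² − 1| ≤ 3|u + 1|, which is < eps once |u + 1| < eps/3.
Take delta = min(1, eps/3). If 0 < |u + 1| < delta then both bounds hold and |u² − 1| ≤ 3|u + 1| < 3·(eps/3) = eps.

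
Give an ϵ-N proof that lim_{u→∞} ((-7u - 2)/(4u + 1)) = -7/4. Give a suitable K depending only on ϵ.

Let ϵ > 0 be given. We seek K > 0 such that u > K implies |(-7u - 2)/(4u + 1) + 7/4| < ϵ.
(-7u - 2)/(4u + 1) + 7/4 = (4(-7u - 2) − (-7)(4u + 1)) / (4(4u + 1)) = -1/(4(4u + 1)).
For u > 0 we have 4u + 1 > 4u, so |(-7u - 2)/(4u + 1) + 7/4| = 1/(4(4u + 1)) < 1/(4·4u) = (1/16)/u.
Thus |(-7u - 2)/(4u + 1) + 7/4| < ϵ whenever u > (1/16)/ϵ.
Take K = (1/16)/ϵ. If u > K then |(-7u - 2)/(4u + 1) + 7/4| < (1/16)/u < ϵ.

K = (1/16)/ϵ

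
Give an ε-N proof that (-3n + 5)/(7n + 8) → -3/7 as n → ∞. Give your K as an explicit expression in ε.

Suppose ε > 0. For n ≥ 1, |(-3n + 5)/(7n + 8) + 3/7| = |59|/(7(7n + 8)) = 59/(7(7n + 8)).
Since 7n + 8 ≥ 7n for n ≥ 1, this is ≤ 59/(7·7n) = (59/49)/n.
So |(-3n + 5)/(7n + 8) + 3/7| < ε whenever n > (59/49)/ε.
Take K = (59/49)/ε. If n > K then |(-3n + 5)/(7n + 8) + 3/7| ≤ (59/49)/n < ε.

K = (59/49)/ε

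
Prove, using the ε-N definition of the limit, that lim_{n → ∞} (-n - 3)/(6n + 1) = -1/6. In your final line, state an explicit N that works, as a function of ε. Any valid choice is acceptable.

N = (17/36)/ε

Let ε > 0. For n ≥ 1, |(-n - 3)/(6n + 1) + 1/6| = |-17|/(6(6n + 1)) = 17/(6(6n + 1)).
Since 6n + 1 ≥ 6n for n ≥ 1, this is ≤ 17/(6·6n) = (17/36)/n.
So |(-n - 3)/(6n + 1) + 1/6| < ε whenever n > (17/36)/ε.
Take N = (17/36)/ε. If n > N then |(-n - 3)/(6n + 1) + 1/6| ≤ (17/36)/n < ε.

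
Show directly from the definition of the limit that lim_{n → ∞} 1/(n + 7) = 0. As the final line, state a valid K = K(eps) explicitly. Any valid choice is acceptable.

Suppose eps > 0. For n ≥ 1, |1/(n + 7) − 0| = 1/(n + 7) ≤ 1/n.
We need 1/n < eps, i.e. n > 1/eps.
Take K = 1/eps. If n > K then |1/(n + 7)| ≤ 1/n < eps.

K = 1/eps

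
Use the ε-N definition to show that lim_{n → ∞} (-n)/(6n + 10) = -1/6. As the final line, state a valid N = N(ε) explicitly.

Fix ε > 0. For n ≥ 1, |(-n)/(6n + 10) + 1/6| = |10|/(6(6n + 10)) = 10/(6(6n + 10)).
Since 6n + 10 ≥ 6n for n ≥ 1, this is ≤ 10/(6·6n) = (5/18)/n.
So |(-n)/(6n + 10) + 1/6| < ε whenever n > (5/18)/ε.
Take N = (5/18)/ε. If n > N then |(-n)/(6n + 10) + 1/6| ≤ (5/18)/n < ε.

N = (5/18)/ε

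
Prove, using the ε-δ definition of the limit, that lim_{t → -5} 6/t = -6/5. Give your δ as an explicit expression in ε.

δ = min(5/2, (25/12)ε)

Fix ε > 0. We seek δ > 0 such that 0 < |t + 5| < δ implies |6/t + 6/5| < ε.
|6/t + 6/5| = 6·|-5 − t|/(5·|t|) = 6|t + 5|/(5|t|).
Require δ ≤ 5/2 so that |t| > 5 − 5/2 = 5/2, hence 5|t| > 25/2.
Then |6/t + 6/5| < 6|t + 5|/(25/2), which is < ε when |t + 5| < (25/12)ε.
Take δ = min(5/2, (25/12)ε). Then 0 < |t + 5| < δ gives both |t + 5| < 5/2 and |t + 5| < (25/12)ε, so |6/t + 6/5| < ε.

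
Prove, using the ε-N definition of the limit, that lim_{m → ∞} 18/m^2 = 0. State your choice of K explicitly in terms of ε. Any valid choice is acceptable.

Let ε > 0 be given. For m ≥ 1, |18/m^2 − 0| = 18/m^2.
18/m^2 < ε ⇔ m^2 > 18/ε ⇔ m > (18/ε)^{1/2}.
Take K = (18/ε)^{1/2}. Then m > K implies 18/m^2 < ε.

K = (18/ε)^{1/2}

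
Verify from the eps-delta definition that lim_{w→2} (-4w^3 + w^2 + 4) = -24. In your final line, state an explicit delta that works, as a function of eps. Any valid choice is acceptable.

Let eps > 0 be given. We want delta > 0 such that 0 < |w − 2| < delta implies |(-4w^3 + w^2 + 4) + 24| < eps.
(-4w^3 + w^2 + 4) + 24 = -4w^3 + w^2 + 28 = (w − 2)(-4w^2 - 7w - 14).
So |(-4w^3 + w^2 + 4) + 24| = |w − 2|·|-4w^2 - 7w - 14|.
Assume first that |w − 2| < 1, so |w| < 3. Then |-4w^2 - 7w - 14| ≤ 4·3^2 + 7·3 + 14 = 71.
Hence |(-4w^3 + w^2 + 4) + 24| ≤ 71|w − 2| < eps provided |w − 2| < eps/71.
Choosing delta = min(1, eps/71) ensures both conditions, hence |(-4w^3 + w^2 + 4) + 24| < eps.

delta = min(1, eps/71)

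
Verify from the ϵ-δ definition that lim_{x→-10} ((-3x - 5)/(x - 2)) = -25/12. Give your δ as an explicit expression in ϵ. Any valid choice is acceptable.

Let ϵ > 0. We want δ > 0 with 0 < |x + 10| < δ ⇒ |(-3x - 5)/(x - 2) + 25/12| < ϵ.
Combining over a common denominator, (-3x - 5)/(x - 2) + 25/12 = [(-3x - 5)·(-12) − 25·(x - 2)] / [(-12)·(x - 2)] = 11(x + 10) / ((-12)(x - 2)).
So |(-3x - 5)/(x - 2) + 25/12| = 11|x + 10| / (12·|x − 2|).
Require δ ≤ 6, so |x − 2| ≥ |-12| − |x + 10| > 12 − 6 = 6.
Hence |(-3x - 5)/(x - 2) + 25/12| < 11|x + 10|/(12·6) = (11/72)|x + 10|, which is < ϵ once |x + 10| < (72/11)ϵ.
Take δ = min(6, (72/11)ϵ). Then 0 < |x + 10| < δ forces both bounds, so |(-3x - 5)/(x - 2) + 25/12| < ϵ.

δ = min(6, (72/11)ϵ)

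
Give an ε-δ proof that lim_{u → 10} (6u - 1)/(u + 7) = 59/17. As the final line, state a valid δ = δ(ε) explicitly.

δ = min(17/2, (289/86)ε)

Suppose ε > 0. We want δ > 0 with 0 < |u − 10| < δ ⇒ |(6u - 1)/(u + 7) − (59/17)| < ε.
Combining over a common denominator, (6u - 1)/(u + 7) − (59/17) = [(6u - 1)·17 − 59·(u + 7)] / [17·(u + 7)] = 43(u − 10) / (17(u + 7)).
So |(6u - 1)/(u + 7) − (59/17)| = 43|u − 10| / (17·|u + 7|).
Restrict δ ≤ 17/2. Then |u − 10| < 17/2 gives |u + 7| = |(u − 10) + 17| ≥ 17 − 17/2 = 17/2.
Hence |(6u - 1)/(u + 7) − (59/17)| < 43|u − 10|/(17·(17/2)) = (86/289)|u − 10|, which is < ε once |u − 10| < (289/86)ε.
Take δ = min(17/2, (289/86)ε). Then 0 < |u − 10| < δ forces both bounds, so |(6u - 1)/(u + 7) − (59/17)| < ε.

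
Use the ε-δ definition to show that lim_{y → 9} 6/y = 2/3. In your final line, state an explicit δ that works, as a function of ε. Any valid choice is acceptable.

Let ε > 0. We seek δ > 0 such that 0 < |y − 9| < δ implies |6/y − (2/3)| < ε.
|6/y − (2/3)| = 6·|9 − y|/(9·|y|) = 6|y − 9|/(9|y|).
Require δ ≤ 9/2 so that |y| > 9 − 9/2 = 9/2, hence 9|y| > 81/2.
Then |6/y − (2/3)| < 6|y − 9|/(81/2), which is < ε when |y − 9| < (27/4)ε.
Take δ = min(9/2, (27/4)ε). Then 0 < |y − 9| < δ gives both |y − 9| < 9/2 and |y − 9| < (27/4)ε, so |6/y − (2/3)| < ε.

δ = min(9/2, (27/4)ε)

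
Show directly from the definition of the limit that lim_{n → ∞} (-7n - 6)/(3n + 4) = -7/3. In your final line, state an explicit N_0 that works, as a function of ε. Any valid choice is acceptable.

Suppose ε > 0. For n ≥ 1, |(-7n - 6)/(3n + 4) + 7/3| = |10|/(3(3n + 4)) = 10/(3(3n + 4)).
Since 3n + 4 ≥ 3n for n ≥ 1, this is ≤ 10/(3·3n) = (10/9)/n.
So |(-7n - 6)/(3n + 4) + 7/3| < ε whenever n > (10/9)/ε.
Take N_0 = (10/9)/ε. If n > N_0 then |(-7n - 6)/(3n + 4) + 7/3| ≤ (10/9)/n < ε.

N_0 = (10/9)/ε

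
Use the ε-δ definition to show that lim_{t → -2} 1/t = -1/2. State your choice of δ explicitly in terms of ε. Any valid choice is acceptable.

Let ε > 0. We seek δ > 0 such that 0 < |t + 2| < δ implies |1/t + 1/2| < ε.
|1/t + 1/2| = |-2 − t|/(2·|t|) = |t + 2|/(2|t|).
Restrict δ ≤ 1. Then |t + 2| < 1 gives |t| > 1, so 2|t| > 2.
Then |1/t + 1/2| < |t + 2|/2, which is < ε when |t + 2| < 2ε.
Take δ = min(1, 2ε). Then 0 < |t + 2| < δ gives both |t + 2| < 1 and |t + 2| < 2ε, so |1/t + 1/2| < ε.

δ = min(1, 2ε)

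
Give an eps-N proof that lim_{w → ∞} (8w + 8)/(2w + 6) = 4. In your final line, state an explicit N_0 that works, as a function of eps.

Let eps > 0. We seek N_0 > 0 such that w > N_0 implies |(8w + 8)/(2w + 6) − 4| < eps.
(8w + 8)/(2w + 6) − 4 = (2(8w + 8) − 8(2w + 6)) / (2(2w + 6)) = -32/(2(2w + 6)).
For w > 0 we have 2w + 6 > 2w, so |(8w + 8)/(2w + 6) − 4| = 32/(2(2w + 6)) < 32/(2·2w) = 8/w.
Thus |(8w + 8)/(2w + 6) − 4| < eps whenever w > 8/eps.
Take N_0 = 8/eps. If w > N_0 then |(8w + 8)/(2w + 6) − 4| < 8/w < eps.

N_0 = 8/eps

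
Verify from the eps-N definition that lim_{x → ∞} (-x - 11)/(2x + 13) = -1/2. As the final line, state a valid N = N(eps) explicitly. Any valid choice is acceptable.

Suppose eps > 0. We seek N > 0 such that x > N implies |(-x - 11)/(2x + 13) + 1/2| < eps.
(-x - 11)/(2x + 13) + 1/2 = (2(-x - 11) − (-1)(2x + 13)) / (2(2x + 13)) = -9/(2(2x + 13)).
For x > 0 we have 2x + 13 > 2x, so |(-x - 11)/(2x + 13) + 1/2| = 9/(2(2x + 13)) < 9/(2·2x) = (9/4)/x.
Thus |(-x - 11)/(2x + 13) + 1/2| < eps whenever x > (9/4)/eps.
Take N = (9/4)/eps. If x > N then |(-x - 11)/(2x + 13) + 1/2| < (9/4)/x < eps.

N = (9/4)/eps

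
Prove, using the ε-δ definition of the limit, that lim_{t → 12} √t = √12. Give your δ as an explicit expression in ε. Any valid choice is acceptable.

Fix ε > 0. We want δ > 0 such that 0 < |t − 12| < δ implies |√t − √12| < ε.
Multiplying by the conjugate, |√t − √12| = |t − 12|/(√t + √12).
Restrict δ ≤ 12 so that |t − 12| < 12 forces t > 0, and then √t + √12 > √12.
Hence |√t − √12| < |t − 12|/√12, which is < ε once |t − 12| < √12·ε.
Take δ = min(12, √12·ε). If 0 < |t − 12| < δ then t > 0 and |√t − √12| < |t − 12|/√12 < ε.

δ = min(12, √12·ε)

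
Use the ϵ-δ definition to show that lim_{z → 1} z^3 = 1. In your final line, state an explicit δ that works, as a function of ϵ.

δ = min(1, ϵ/7)

Let ϵ > 0 be given. We seek δ > 0 with 0 < |z − 1| < δ ⇒ |z^3 − 1| < ϵ.
Factor: z^3 − 1 = (z − 1)(z^2 + z + 1), so |z^3 − 1| = |z − 1|·|z^2 + z + 1|.
Impose δ ≤ 1 so that |z| < 2; then |z^2 + z + 1| ≤ 7.
Hence |z^3 − 1| ≤ 7|z − 1|, which is < ϵ once |z − 1| < ϵ/7.
Take δ = min(1, ϵ/7). If 0 < |z − 1| < δ then both bounds hold and |z^3 − 1| ≤ 7|z − 1| < 7·(ϵ/7) = ϵ.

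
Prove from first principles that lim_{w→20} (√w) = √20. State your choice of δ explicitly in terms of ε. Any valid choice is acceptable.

Let ε > 0 be given. We want δ > 0 such that 0 < |w − 20| < δ implies |√w − √20| < ε.
Multiplying by the conjugate, |√w − √20| = |w − 20|/(√w + √20).
Restrict δ ≤ 20 so that |w − 20| < 20 forces w > 0, and then √w + √20 > √20.
Hence |√w − √20| < |w − 20|/√20, which is < ε once |w − 20| < √20·ε.
Take δ = min(20, √20·ε). If 0 < |w − 20| < δ then w > 0 and |√w − √20| < |w − 20|/√20 < ε.

δ = min(20, √20·ε)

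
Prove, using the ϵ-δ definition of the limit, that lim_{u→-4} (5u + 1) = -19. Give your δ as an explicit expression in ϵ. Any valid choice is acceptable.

δ = ϵ/5

Fix ϵ > 0. We need δ > 0 so that 0 < |u + 4| < δ implies |(5u + 1) + 19| < ϵ.
|(5u + 1) + 19| = |5u + 20| = 5|u + 4|.
Thus it suffices that |u + 4| < ϵ/5.
Choosing δ = ϵ/5 gives |(5u + 1) + 19| = 5|u + 4| < ϵ whenever |u + 4| < δ.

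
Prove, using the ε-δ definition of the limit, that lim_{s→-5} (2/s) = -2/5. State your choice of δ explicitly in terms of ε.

δ = min(5/2, (25/4)ε)

Let ε > 0. We seek δ > 0 such that 0 < |s + 5| < δ implies |2/s + 2/5| < ε.
|2/s + 2/5| = 2·|-5 − s|/(5·|s|) = 2|s + 5|/(5|s|).
Restrict δ ≤ 5/2. Then |s + 5| < 5/2 gives |s| > 5/2, so 5|s| > 25/2.
Then |2/s + 2/5| < 2|s + 5|/(25/2), which is < ε when |s + 5| < (25/4)ε.
Take δ = min(5/2, (25/4)ε). Then 0 < |s + 5| < δ gives both |s + 5| < 5/2 and |s + 5| < (25/4)ε, so |2/s + 2/5| < ε.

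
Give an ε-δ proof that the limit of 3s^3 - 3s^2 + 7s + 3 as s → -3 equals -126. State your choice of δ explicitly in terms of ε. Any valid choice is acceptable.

δ = min(1, ε/139)

Let ε > 0 be given. We want δ > 0 such that 0 < |s + 3| < δ implies |(3s^3 - 3s^2 + 7s + 3) + 126| < ε.
(3s^3 - 3s^2 + 7s + 3) + 126 = 3s^3 - 3s^2 + 7s + 129 = (s + 3)(3s^2 - 12s + 43).
So |(3s^3 - 3s^2 + 7s + 3) + 126| = |s + 3|·|3s^2 - 12s + 43|.
Require δ ≤ 1. Then |s + 3| < 1 gives |s| < 4, and by the triangle inequality |3s^2 - 12s + 43| ≤ 3·4^2 + 12·4 + 43 = 139.
Hence |(3s^3 - 3s^2 + 7s + 3) + 126| ≤ 139|s + 3| < ε provided |s + 3| < ε/139.
Take δ = min(1, ε/139). Then 0 < |s + 3| < δ gives both |s + 3| < 1 and |s + 3| < ε/139, so |(3s^3 - 3s^2 + 7s + 3) + 126| < ε.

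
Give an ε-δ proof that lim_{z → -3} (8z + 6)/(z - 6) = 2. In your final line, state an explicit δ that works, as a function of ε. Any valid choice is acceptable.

δ = min(9/2, (3/4)ε)

Fix ε > 0. We want δ > 0 with 0 < |z + 3| < δ ⇒ |(8z + 6)/(z - 6) − 2| < ε.
Combining over a common denominator, (8z + 6)/(z - 6) − 2 = [(8z + 6)·(-9) − (-18)·(z - 6)] / [(-9)·(z - 6)] = -54(z + 3) / ((-9)(z - 6)).
So |(8z + 6)/(z - 6) − 2| = 54|z + 3| / (9·|z − 6|).
Require δ ≤ 9/2, so |z − 6| ≥ |-9| − |z + 3| > 9 − 9/2 = 9/2.
Hence |(8z + 6)/(z - 6) − 2| < 54|z + 3|/(9·(9/2)) = (4/3)|z + 3|, which is < ε once |z + 3| < (3/4)ε.
Take δ = min(9/2, (3/4)ε). Then 0 < |z + 3| < δ forces both bounds, so |(8z + 6)/(z - 6) − 2| < ε.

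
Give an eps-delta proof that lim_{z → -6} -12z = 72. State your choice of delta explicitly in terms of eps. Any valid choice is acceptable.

Let eps > 0. We need delta > 0 so that 0 < |z + 6| < delta implies |(-12z) − 72| < eps.
|(-12z) − 72| = |-12z - 72| = 12|z + 6|.
So 12|z + 6| < eps exactly when |z + 6| < eps/12.
Take delta = eps/12. If 0 < |z + 6| < delta then |(-12z) − 72| = 12|z + 6| < 12·(eps/12) = eps.

delta = eps/12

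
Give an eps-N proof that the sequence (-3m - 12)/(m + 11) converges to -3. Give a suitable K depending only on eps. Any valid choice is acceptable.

K = 21/eps

Suppose eps > 0. For m ≥ 1, |(-3m - 12)/(m + 11) + 3| = |21|/((m + 11)) = 21/((m + 11)).
Since m + 11 ≥ m for m ≥ 1, this is ≤ 21/(m) = 21/m.
So |(-3m - 12)/(m + 11) + 3| < eps whenever m > 21/eps.
Take K = 21/eps. If m > K then |(-3m - 12)/(m + 11) + 3| ≤ 21/m < eps.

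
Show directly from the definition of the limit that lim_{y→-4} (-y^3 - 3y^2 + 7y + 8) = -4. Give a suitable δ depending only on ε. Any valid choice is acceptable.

Let ε > 0. We want δ > 0 such that 0 < |y + 4| < δ implies |(-y^3 - 3y^2 + 7y + 8) + 4| < ε.
(-y^3 - 3y^2 + 7y + 8) + 4 = -y^3 - 3y^2 + 7y + 12 = (y + 4)(-y^2 + y + 3).
So |(-y^3 - 3y^2 + 7y + 8) + 4| = |y + 4|·|-y^2 + y + 3|.
Require δ ≤ 2. Then |y + 4| < 2 gives |y| < 6, and by the triangle inequality |-y^2 + y + 3| ≤ 6^2 + 6 + 3 = 45.
Hence |(-y^3 - 3y^2 + 7y + 8) + 4| ≤ 45|y + 4| < ε provided |y + 4| < ε/45.
Take δ = min(2, ε/45). Then 0 < |y + 4| < δ gives both |y + 4| < 2 and |y + 4| < ε/45, so |(-y^3 - 3y^2 + 7y + 8) + 4| < ε.

δ = min(2, ε/45)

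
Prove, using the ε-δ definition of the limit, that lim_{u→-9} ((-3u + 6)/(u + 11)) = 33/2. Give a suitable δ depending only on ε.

δ = min(1, (2/39)ε)

Fix ε > 0. We want δ > 0 with 0 < |u + 9| < δ ⇒ |(-3u + 6)/(u + 11) − (33/2)| < ε.
Combining over a common denominator, (-3u + 6)/(u + 11) − (33/2) = [(-3u + 6)·2 − 33·(u + 11)] / [2·(u + 11)] = -39(u + 9) / (2(u + 11)).
So |(-3u + 6)/(u + 11) − (33/2)| = 39|u + 9| / (2·|u + 11|).
Require δ ≤ 1, so |u + 11| ≥ |2| − |u + 9| > 2 − 1 = 1.
Hence |(-3u + 6)/(u + 11) − (33/2)| < 39|u + 9|/(2·1) = (39/2)|u + 9|, which is < ε once |u + 9| < (2/39)ε.
Take δ = min(1, (2/39)ε). Then 0 < |u + 9| < δ forces both bounds, so |(-3u + 6)/(u + 11) − (33/2)| < ε.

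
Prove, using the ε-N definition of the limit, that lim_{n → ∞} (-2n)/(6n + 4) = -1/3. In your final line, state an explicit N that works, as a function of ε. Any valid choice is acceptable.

Let ε > 0. For n ≥ 1, |(-2n)/(6n + 4) + 1/3| = |8|/(6(6n + 4)) = 8/(6(6n + 4)).
Since 6n + 4 ≥ 6n for n ≥ 1, this is ≤ 8/(6·6n) = (2/9)/n.
So |(-2n)/(6n + 4) + 1/3| < ε whenever n > (2/9)/ε.
Take N = (2/9)/ε. If n > N then |(-2n)/(6n + 4) + 1/3| ≤ (2/9)/n < ε.

N = (2/9)/ε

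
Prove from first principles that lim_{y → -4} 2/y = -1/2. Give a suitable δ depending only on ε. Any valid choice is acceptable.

δ = min(2, 4ε)

Fix ε > 0. We seek δ > 0 such that 0 < |y + 4| < δ implies |2/y + 1/2| < ε.
|2/y + 1/2| = 2·|-4 − y|/(4·|y|) = 2|y + 4|/(4|y|).
Restrict δ ≤ 2. Then |y + 4| < 2 gives |y| > 2, so 4|y| > 8.
Then |2/y + 1/2| < 2|y + 4|/8, which is < ε when |y + 4| < 4ε.
Take δ = min(2, 4ε). Then 0 < |y + 4| < δ gives both |y + 4| < 2 and |y + 4| < 4ε, so |2/y + 1/2| < ε.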